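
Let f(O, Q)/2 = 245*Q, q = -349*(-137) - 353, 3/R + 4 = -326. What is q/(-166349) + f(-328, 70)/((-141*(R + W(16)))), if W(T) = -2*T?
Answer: 86296105420/11797970127 ≈ 7.3145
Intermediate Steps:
R = -1/110 (R = 3/(-4 - 326) = 3/(-330) = 3*(-1/330) = -1/110 ≈ -0.0090909)
q = 47460 (q = 47813 - 353 = 47460)
f(O, Q) = 490*Q (f(O, Q) = 2*(245*Q) = 490*Q)
q/(-166349) + f(-328, 70)/((-141*(R + W(16)))) = 47460/(-166349) + (490*70)/((-141*(-1/110 - 2*16))) = 47460*(-1/166349) + 34300/((-141*(-1/110 - 32))) = -47460/166349 + 34300/((-141*(-3521/110))) = -47460/166349 + 34300/(496461/110) = -47460/166349 + 34300*(110/496461) = -47460/166349 + 539000/70923 = 86296105420/11797970127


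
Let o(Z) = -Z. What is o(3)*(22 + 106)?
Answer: -384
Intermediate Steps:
o(3)*(22 + 106) = (-1*3)*(22 + 106) = -3*128 = -384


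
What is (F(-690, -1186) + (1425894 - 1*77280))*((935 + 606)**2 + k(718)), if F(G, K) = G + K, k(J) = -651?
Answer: 3197196414140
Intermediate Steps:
(F(-690, -1186) + (1425894 - 1*77280))*((935 + 606)**2 + k(718)) = ((-690 - 1186) + (1425894 - 1*77280))*((935 + 606)**2 - 651) = (-1876 + (1425894 - 77280))*(1541**2 - 651) = (-1876 + 1348614)*(2374681 - 651) = 1346738*2374030 = 3197196414140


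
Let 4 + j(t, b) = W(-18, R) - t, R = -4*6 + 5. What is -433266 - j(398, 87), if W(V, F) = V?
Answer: -432846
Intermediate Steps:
R = -19 (R = -24 + 5 = -19)
j(t, b) = -22 - t (j(t, b) = -4 + (-18 - t) = -22 - t)
-433266 - j(398, 87) = -433266 - (-22 - 1*398) = -433266 - (-22 - 398) = -433266 - 1*(-420) = -433266 + 420 = -432846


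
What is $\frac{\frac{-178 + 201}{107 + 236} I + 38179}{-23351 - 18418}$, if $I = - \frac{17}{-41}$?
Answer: $- \frac{59656852}{65266383} \approx -0.91405$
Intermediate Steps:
$I = \frac{17}{41}$ ($I = \left(-17\right) \left(- \frac{1}{41}\right) = \frac{17}{41} \approx 0.41463$)
$\frac{\frac{-178 + 201}{107 + 236} I + 38179}{-23351 - 18418} = \frac{\frac{-178 + 201}{107 + 236} \cdot \frac{17}{41} + 38179}{-23351 - 18418} = \frac{\frac{23}{343} \cdot \frac{17}{41} + 38179}{-41769} = \left(23 \cdot \frac{1}{343} \cdot \frac{17}{41} + 38179\right) \left(- \frac{1}{41769}\right) = \left(\frac{23}{343} \cdot \frac{17}{41} + 38179\right) \left(- \frac{1}{41769}\right) = \left(\frac{391}{14063} + 38179\right) \left(- \frac{1}{41769}\right) = \frac{536911668}{14063} \left(- \frac{1}{41769}\right) = - \frac{59656852}{65266383}$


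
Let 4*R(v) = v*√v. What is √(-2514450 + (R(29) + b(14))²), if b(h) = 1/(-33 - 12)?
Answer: I*√(81418792259 + 10440*√29)/180 ≈ 1585.2*I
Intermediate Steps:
b(h) = -1/45 (b(h) = 1/(-45) = -1/45)
R(v) = v^(3/2)/4 (R(v) = (v*√v)/4 = v^(3/2)/4)
√(-2514450 + (R(29) + b(14))²) = √(-2514450 + (29^(3/2)/4 - 1/45)²) = √(-2514450 + ((29*√29)/4 - 1/45)²) = √(-2514450 + (29*√29/4 - 1/45)²) = √(-2514450 + (-1/45 + 29*√29/4)²)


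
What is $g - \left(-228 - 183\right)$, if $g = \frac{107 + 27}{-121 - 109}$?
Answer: $\frac{47198}{115} \approx 410.42$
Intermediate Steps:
$g = - \frac{67}{115}$ ($g = \frac{134}{-230} = 134 \left(- \frac{1}{230}\right) = - \frac{67}{115} \approx -0.58261$)
$g - \left(-228 - 183\right) = - \frac{67}{115} - \left(-228 - 183\right) = - \frac{67}{115} - -411 = - \frac{67}{115} + 411 = \frac{47198}{115}$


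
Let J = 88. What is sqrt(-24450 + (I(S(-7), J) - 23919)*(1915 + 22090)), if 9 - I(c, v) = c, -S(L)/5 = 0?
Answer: 240*I*sqrt(9965) ≈ 23958.0*I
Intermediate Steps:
S(L) = 0 (S(L) = -5*0 = 0)
I(c, v) = 9 - c
sqrt(-24450 + (I(S(-7), J) - 23919)*(1915 + 22090)) = sqrt(-24450 + ((9 - 1*0) - 23919)*(1915 + 22090)) = sqrt(-24450 + ((9 + 0) - 23919)*24005) = sqrt(-24450 + (9 - 23919)*24005) = sqrt(-24450 - 23910*24005) = sqrt(-24450 - 573959550) = sqrt(-573984000) = 240*I*sqrt(9965)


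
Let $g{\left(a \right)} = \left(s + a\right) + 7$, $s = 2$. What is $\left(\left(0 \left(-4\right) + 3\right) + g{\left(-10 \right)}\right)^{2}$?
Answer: $4$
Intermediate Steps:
$g{\left(a \right)} = 9 + a$ ($g{\left(a \right)} = \left(2 + a\right) + 7 = 9 + a$)
$\left(\left(0 \left(-4\right) + 3\right) + g{\left(-10 \right)}\right)^{2} = \left(\left(0 \left(-4\right) + 3\right) + \left(9 - 10\right)\right)^{2} = \left(\left(0 + 3\right) - 1\right)^{2} = \left(3 - 1\right)^{2} = 2^{2} = 4$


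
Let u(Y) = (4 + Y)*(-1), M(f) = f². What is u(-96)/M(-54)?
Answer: 23/729 ≈ 0.031550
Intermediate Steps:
u(Y) = -4 - Y
u(-96)/M(-54) = (-4 - 1*(-96))/((-54)²) = (-4 + 96)/2916 = 92*(1/2916) = 23/729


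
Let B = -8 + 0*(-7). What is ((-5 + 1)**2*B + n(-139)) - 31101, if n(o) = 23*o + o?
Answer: -34565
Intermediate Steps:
n(o) = 24*o
B = -8 (B = -8 + 0 = -8)
((-5 + 1)**2*B + n(-139)) - 31101 = ((-5 + 1)**2*(-8) + 24*(-139)) - 31101 = ((-4)**2*(-8) - 3336) - 31101 = (16*(-8) - 3336) - 31101 = (-128 - 3336) - 31101 = -3464 - 31101 = -34565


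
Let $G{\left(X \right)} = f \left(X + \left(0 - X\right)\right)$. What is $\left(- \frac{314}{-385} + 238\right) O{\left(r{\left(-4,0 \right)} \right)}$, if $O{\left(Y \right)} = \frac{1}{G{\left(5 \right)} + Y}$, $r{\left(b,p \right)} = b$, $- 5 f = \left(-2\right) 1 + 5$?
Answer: $- \frac{22986}{385} \approx -59.704$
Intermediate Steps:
$f = - \frac{3}{5}$ ($f = - \frac{\left(-2\right) 1 + 5}{5} = - \frac{-2 + 5}{5} = \left(- \frac{1}{5}\right) 3 = - \frac{3}{5} \approx -0.6$)
$G{\left(X \right)} = 0$ ($G{\left(X \right)} = - \frac{3 \left(X + \left(0 - X\right)\right)}{5} = - \frac{3 \left(X - X\right)}{5} = \left(- \frac{3}{5}\right) 0 = 0$)
$O{\left(Y \right)} = \frac{1}{Y}$ ($O{\left(Y \right)} = \frac{1}{0 + Y} = \frac{1}{Y}$)
$\left(- \frac{314}{-385} + 238\right) O{\left(r{\left(-4,0 \right)} \right)} = \frac{- \frac{314}{-385} + 238}{-4} = \left(\left(-314\right) \left(- \frac{1}{385}\right) + 238\right) \left(- \frac{1}{4}\right) = \left(\frac{314}{385} + 238\right) \left(- \frac{1}{4}\right) = \frac{91944}{385} \left(- \frac{1}{4}\right) = - \frac{22986}{385}$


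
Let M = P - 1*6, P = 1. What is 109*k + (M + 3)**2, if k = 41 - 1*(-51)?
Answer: 10032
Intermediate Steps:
k = 92 (k = 41 + 51 = 92)
M = -5 (M = 1 - 1*6 = 1 - 6 = -5)
109*k + (M + 3)**2 = 109*92 + (-5 + 3)**2 = 10028 + (-2)**2 = 10028 + 4 = 10032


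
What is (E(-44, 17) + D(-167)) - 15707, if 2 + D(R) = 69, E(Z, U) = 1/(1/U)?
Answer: -15623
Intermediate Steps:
E(Z, U) = U
D(R) = 67 (D(R) = -2 + 69 = 67)
(E(-44, 17) + D(-167)) - 15707 = (17 + 67) - 15707 = 84 - 15707 = -15623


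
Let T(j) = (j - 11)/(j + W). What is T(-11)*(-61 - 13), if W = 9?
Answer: -814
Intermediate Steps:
T(j) = (-11 + j)/(9 + j) (T(j) = (j - 11)/(j + 9) = (-11 + j)/(9 + j))
T(-11)*(-61 - 13) = ((-11 - 11)/(9 - 11))*(-61 - 13) = (-22/(-2))*(-74) = -½*(-22)*(-74) = 11*(-74) = -814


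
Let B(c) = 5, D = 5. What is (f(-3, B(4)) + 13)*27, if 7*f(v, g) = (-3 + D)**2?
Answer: 2565/7 ≈ 366.43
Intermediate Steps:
f(v, g) = 4/7 (f(v, g) = (-3 + 5)**2/7 = (1/7)*2**2 = (1/7)*4 = 4/7)
(f(-3, B(4)) + 13)*27 = (4/7 + 13)*27 = (95/7)*27 = 2565/7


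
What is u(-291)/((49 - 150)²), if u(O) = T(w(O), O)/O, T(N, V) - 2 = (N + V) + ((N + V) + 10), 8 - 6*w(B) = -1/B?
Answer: 495283/2591492643 ≈ 0.00019112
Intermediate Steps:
w(B) = 4/3 + 1/(6*B) (w(B) = 4/3 - (-1)/(6*B) = 4/3 + 1/(6*B))
T(N, V) = 12 + 2*N + 2*V (T(N, V) = 2 + ((N + V) + ((N + V) + 10)) = 2 + ((N + V) + (10 + N + V)) = 2 + (10 + 2*N + 2*V) = 12 + 2*N + 2*V)
u(O) = (12 + 2*O + (1 + 8*O)/(3*O))/O (u(O) = (12 + 2*((1 + 8*O)/(6*O)) + 2*O)/O = (12 + (1 + 8*O)/(3*O) + 2*O)/O = (12 + 2*O + (1 + 8*O)/(3*O))/O)
u(-291)/((49 - 150)²) = (2 + (⅓)/(-291)² + (44/3)/(-291))/((49 - 150)²) = (2 + (⅓)*(1/84681) + (44/3)*(-1/291))/((-101)²) = (2 + 1/254043 - 44/873)/10201 = (495283/254043)*(1/10201) = 495283/2591492643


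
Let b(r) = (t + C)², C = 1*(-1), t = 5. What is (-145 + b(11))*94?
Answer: -12126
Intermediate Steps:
C = -1
b(r) = 16 (b(r) = (5 - 1)² = 4² = 16)
(-145 + b(11))*94 = (-145 + 16)*94 = -129*94 = -12126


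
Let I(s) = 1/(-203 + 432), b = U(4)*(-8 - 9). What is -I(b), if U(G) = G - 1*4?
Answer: -1/229 ≈ -0.0043668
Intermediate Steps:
U(G) = -4 + G (U(G) = G - 4 = -4 + G)
b = 0 (b = (-4 + 4)*(-8 - 9) = 0*(-17) = 0)
I(s) = 1/229
-I(b) = -1*1/229 = -1/229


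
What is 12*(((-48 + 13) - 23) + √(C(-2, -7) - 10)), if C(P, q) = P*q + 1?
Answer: -696 + 12*√5 ≈ -669.17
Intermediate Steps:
C(P, q) = 1 + P*q
12*(((-48 + 13) - 23) + √(C(-2, -7) - 10)) = 12*(((-48 + 13) - 23) + √((1 - 2*(-7)) - 10)) = 12*((-35 - 23) + √((1 + 14) - 10)) = 12*(-58 + √(15 - 10)) = 12*(-58 + √5) = -696 + 12*√5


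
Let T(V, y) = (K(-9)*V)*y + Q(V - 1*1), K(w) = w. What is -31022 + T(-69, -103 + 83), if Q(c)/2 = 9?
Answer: -43424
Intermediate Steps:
Q(c) = 18 (Q(c) = 2*9 = 18)
T(V, y) = 18 - 9*V*y (T(V, y) = (-9*V)*y + 18 = -9*V*y + 18 = 18 - 9*V*y)
-31022 + T(-69, -103 + 83) = -31022 + (18 - 9*(-69)*(-103 + 83)) = -31022 + (18 - 9*(-69)*(-20)) = -31022 + (18 - 12420) = -31022 - 12402 = -43424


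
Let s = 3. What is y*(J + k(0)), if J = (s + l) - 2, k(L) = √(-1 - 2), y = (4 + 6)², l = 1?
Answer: 200 + 100*I*√3 ≈ 200.0 + 173.21*I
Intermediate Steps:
y = 100 (y = 10² = 100)
k(L) = I*√3 (k(L) = √(-3) = I*√3)
J = 2 (J = (3 + 1) - 2 = 4 - 2 = 2)
y*(J + k(0)) = 100*(2 + I*√3) = 200 + 100*I*√3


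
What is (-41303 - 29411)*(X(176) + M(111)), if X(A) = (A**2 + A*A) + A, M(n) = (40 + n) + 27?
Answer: -4405906484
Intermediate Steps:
M(n) = 67 + n
X(A) = A + 2*A**2 (X(A) = (A**2 + A**2) + A = 2*A**2 + A = A + 2*A**2)
(-41303 - 29411)*(X(176) + M(111)) = (-41303 - 29411)*(176*(1 + 2*176) + (67 + 111)) = -70714*(176*(1 + 352) + 178) = -70714*(176*353 + 178) = -70714*(62128 + 178) = -70714*62306 = -4405906484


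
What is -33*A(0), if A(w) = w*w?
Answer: 0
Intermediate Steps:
A(w) = w²
-33*A(0) = -33*0² = -33*0 = -1*0 = 0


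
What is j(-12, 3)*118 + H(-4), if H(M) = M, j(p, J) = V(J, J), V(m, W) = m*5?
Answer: 1766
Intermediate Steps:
V(m, W) = 5*m
j(p, J) = 5*J
j(-12, 3)*118 + H(-4) = (5*3)*118 - 4 = 15*118 - 4 = 1770 - 4 = 1766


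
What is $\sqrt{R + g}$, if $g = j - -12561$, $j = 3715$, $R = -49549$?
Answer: $3 i \sqrt{3697} \approx 182.41 i$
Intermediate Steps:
$g = 16276$ ($g = 3715 - -12561 = 3715 + 12561 = 16276$)
$\sqrt{R + g} = \sqrt{-49549 + 16276} = \sqrt{-33273} = 3 i \sqrt{3697}$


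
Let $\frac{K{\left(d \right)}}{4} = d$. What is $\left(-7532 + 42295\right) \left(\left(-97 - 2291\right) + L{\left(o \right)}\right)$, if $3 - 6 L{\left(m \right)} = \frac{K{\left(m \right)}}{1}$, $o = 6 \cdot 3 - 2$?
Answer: $- \frac{500204807}{6} \approx -8.3367 \cdot 10^{7}$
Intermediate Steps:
$o = 16$ ($o = 18 - 2 = 16$)
$K{\left(d \right)} = 4 d$
$L{\left(m \right)} = \frac{1}{2} - \frac{2 m}{3}$ ($L{\left(m \right)} = \frac{1}{2} - \frac{1^{-1} \cdot 4 m}{6} = \frac{1}{2} - \frac{1 \cdot 4 m}{6} = \frac{1}{2} - \frac{4 m}{6} = \frac{1}{2} - \frac{2 m}{3}$)
$\left(-7532 + 42295\right) \left(\left(-97 - 2291\right) + L{\left(o \right)}\right) = \left(-7532 + 42295\right) \left(\left(-97 - 2291\right) + \left(\frac{1}{2} - \frac{32}{3}\right)\right) = 34763 \left(\left(-97 - 2291\right) + \left(\frac{1}{2} - \frac{32}{3}\right)\right) = 34763 \left(-2388 - \frac{61}{6}\right) = 34763 \left(- \frac{14389}{6}\right) = - \frac{500204807}{6}$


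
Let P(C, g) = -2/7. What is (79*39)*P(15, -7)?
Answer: -6162/7 ≈ -880.29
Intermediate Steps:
P(C, g) = -2/7 (P(C, g) = -2*⅐ = -2/7)
(79*39)*P(15, -7) = (79*39)*(-2/7) = 3081*(-2/7) = -6162/7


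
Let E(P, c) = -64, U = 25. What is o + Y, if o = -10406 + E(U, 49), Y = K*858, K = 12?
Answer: -174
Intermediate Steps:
Y = 10296 (Y = 12*858 = 10296)
o = -10470 (o = -10406 - 64 = -10470)
o + Y = -10470 + 10296 = -174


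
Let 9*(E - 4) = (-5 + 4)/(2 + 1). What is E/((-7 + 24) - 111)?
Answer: -107/2538 ≈ -0.042159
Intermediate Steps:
E = 107/27 (E = 4 + ((-5 + 4)/(2 + 1))/9 = 4 + (-1/3)/9 = 4 + (-1*⅓)/9 = 4 + (⅑)*(-⅓) = 4 - 1/27 = 107/27 ≈ 3.9630)
E/((-7 + 24) - 111) = (107/27)/((-7 + 24) - 111) = (107/27)/(17 - 111) = (107/27)/(-94) = -1/94*107/27 = -107/2538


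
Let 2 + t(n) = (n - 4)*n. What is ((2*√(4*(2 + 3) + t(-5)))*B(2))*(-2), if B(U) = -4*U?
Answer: 96*√7 ≈ 253.99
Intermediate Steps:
t(n) = -2 + n*(-4 + n) (t(n) = -2 + (n - 4)*n = -2 + (-4 + n)*n = -2 + n*(-4 + n))
((2*√(4*(2 + 3) + t(-5)))*B(2))*(-2) = ((2*√(4*(2 + 3) + (-2 + (-5)² - 4*(-5))))*(-4*2))*(-2) = ((2*√(4*5 + (-2 + 25 + 20)))*(-8))*(-2) = ((2*√(20 + 43))*(-8))*(-2) = ((2*√63)*(-8))*(-2) = ((2*(3*√7))*(-8))*(-2) = ((6*√7)*(-8))*(-2) = -48*√7*(-2) = 96*√7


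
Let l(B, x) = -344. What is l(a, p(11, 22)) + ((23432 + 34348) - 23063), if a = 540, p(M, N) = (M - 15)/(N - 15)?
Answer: 34373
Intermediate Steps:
p(M, N) = (-15 + M)/(-15 + N)
l(a, p(11, 22)) + ((23432 + 34348) - 23063) = -344 + ((23432 + 34348) - 23063) = -344 + (57780 - 23063) = -344 + 34717 = 34373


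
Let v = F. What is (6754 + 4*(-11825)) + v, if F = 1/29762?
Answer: -1206730051/29762 ≈ -40546.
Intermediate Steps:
F = 1/29762 ≈ 3.3600e-5
v = 1/29762 ≈ 3.3600e-5
(6754 + 4*(-11825)) + v = (6754 + 4*(-11825)) + 1/29762 = (6754 - 47300) + 1/29762 = -40546 + 1/29762 = -1206730051/29762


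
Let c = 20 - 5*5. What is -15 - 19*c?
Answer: 80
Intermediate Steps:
c = -5 (c = 20 - 25 = -5)
-15 - 19*c = -15 - 19*(-5) = -15 + 95 = 80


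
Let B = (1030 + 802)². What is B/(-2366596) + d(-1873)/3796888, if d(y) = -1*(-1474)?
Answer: -1592464783551/1123212494156 ≈ -1.4178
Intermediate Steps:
d(y) = 1474
B = 3356224 (B = 1832² = 3356224)
B/(-2366596) + d(-1873)/3796888 = 3356224/(-2366596) + 1474/3796888 = 3356224*(-1/2366596) + 1474*(1/3796888) = -839056/591649 + 737/1898444 = -1592464783551/1123212494156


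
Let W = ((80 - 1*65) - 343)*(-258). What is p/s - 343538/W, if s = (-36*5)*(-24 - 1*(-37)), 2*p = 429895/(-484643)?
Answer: -811616878559/199935592506 ≈ -4.0594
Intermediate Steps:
p = -429895/969286 (p = (429895/(-484643))/2 = (429895*(-1/484643))/2 = (1/2)*(-429895/484643) = -429895/969286 ≈ -0.44352)
s = -2340 (s = -180*(-24 + 37) = -180*13 = -2340)
W = 84624 (W = ((80 - 65) - 343)*(-258) = (15 - 343)*(-258) = -328*(-258) = 84624)
p/s - 343538/W = -429895/969286/(-2340) - 343538/84624 = -429895/969286*(-1/2340) - 343538*1/84624 = 85979/453625848 - 171769/42312 = -811616878559/199935592506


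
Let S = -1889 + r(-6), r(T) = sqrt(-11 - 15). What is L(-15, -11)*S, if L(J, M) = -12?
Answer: 22668 - 12*I*sqrt(26) ≈ 22668.0 - 61.188*I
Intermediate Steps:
r(T) = I*sqrt(26) (r(T) = sqrt(-26) = I*sqrt(26))
S = -1889 + I*sqrt(26) ≈ -1889.0 + 5.099*I
L(-15, -11)*S = -12*(-1889 + I*sqrt(26)) = 22668 - 12*I*sqrt(26)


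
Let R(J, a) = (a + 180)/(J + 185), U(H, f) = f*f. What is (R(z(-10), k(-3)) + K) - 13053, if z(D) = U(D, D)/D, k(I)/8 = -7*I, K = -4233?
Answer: -3024702/175 ≈ -17284.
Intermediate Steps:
U(H, f) = f**2
k(I) = -56*I (k(I) = 8*(-7*I) = -56*I)
z(D) = D (z(D) = D**2/D = D)
R(J, a) = (180 + a)/(185 + J)
(R(z(-10), k(-3)) + K) - 13053 = ((180 - 56*(-3))/(185 - 10) - 4233) - 13053 = ((180 + 168)/175 - 4233) - 13053 = ((1/175)*348 - 4233) - 13053 = (348/175 - 4233) - 13053 = -740427/175 - 13053 = -3024702/175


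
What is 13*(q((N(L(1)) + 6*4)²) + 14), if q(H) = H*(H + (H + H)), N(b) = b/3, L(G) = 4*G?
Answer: 433713202/27 ≈ 1.6063e+7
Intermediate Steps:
N(b) = b/3 (N(b) = b*(⅓) = b/3)
q(H) = 3*H² (q(H) = H*(H + 2*H) = H*(3*H) = 3*H²)
13*(q((N(L(1)) + 6*4)²) + 14) = 13*(3*(((4*1)/3 + 6*4)²)² + 14) = 13*(3*(((⅓)*4 + 24)²)² + 14) = 13*(3*((4/3 + 24)²)² + 14) = 13*(3*((76/3)²)² + 14) = 13*(3*(5776/9)² + 14) = 13*(3*(33362176/81) + 14) = 13*(33362176/27 + 14) = 13*(33362554/27) = 433713202/27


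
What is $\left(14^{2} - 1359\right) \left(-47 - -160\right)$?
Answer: $-131419$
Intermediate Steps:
$\left(14^{2} - 1359\right) \left(-47 - -160\right) = \left(196 - 1359\right) \left(-47 + 160\right) = \left(-1163\right) 113 = -131419$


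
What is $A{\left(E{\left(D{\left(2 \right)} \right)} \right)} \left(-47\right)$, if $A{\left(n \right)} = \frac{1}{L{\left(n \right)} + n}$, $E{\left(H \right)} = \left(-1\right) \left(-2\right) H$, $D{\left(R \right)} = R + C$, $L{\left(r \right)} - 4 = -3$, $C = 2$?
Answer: $- \frac{47}{9} \approx -5.2222$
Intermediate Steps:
$L{\left(r \right)} = 1$ ($L{\left(r \right)} = 4 - 3 = 1$)
$D{\left(R \right)} = 2 + R$ ($D{\left(R \right)} = R + 2 = 2 + R$)
$E{\left(H \right)} = 2 H$
$A{\left(n \right)} = \frac{1}{1 + n}$
$A{\left(E{\left(D{\left(2 \right)} \right)} \right)} \left(-47\right) = \frac{1}{1 + 2 \left(2 + 2\right)} \left(-47\right) = \frac{1}{1 + 2 \cdot 4} \left(-47\right) = \frac{1}{1 + 8} \left(-47\right) = \frac{1}{9} \left(-47\right) = - \frac{47}{9}$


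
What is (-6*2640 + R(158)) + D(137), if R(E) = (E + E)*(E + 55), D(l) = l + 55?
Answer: 51660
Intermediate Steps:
D(l) = 55 + l
R(E) = 2*E*(55 + E) (R(E) = (2*E)*(55 + E) = 2*E*(55 + E))
(-6*2640 + R(158)) + D(137) = (-6*2640 + 2*158*(55 + 158)) + (55 + 137) = (-15840 + 2*158*213) + 192 = (-15840 + 67308) + 192 = 51468 + 192 = 51660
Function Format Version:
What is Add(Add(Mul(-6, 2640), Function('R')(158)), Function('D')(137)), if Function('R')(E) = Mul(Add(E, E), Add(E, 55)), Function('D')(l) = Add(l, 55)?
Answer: 51660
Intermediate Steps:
Function('D')(l) = Add(55, l)
Function('R')(E) = Mul(2, E, Add(55, E)) (Function('R')(E) = Mul(Mul(2, E), Add(55, E)) = Mul(2, E, Add(55, E)))
Add(Add(Mul(-6, 2640), Function('R')(158)), Function('D')(137)) = Add(Add(Mul(-6, 2640), Mul(2, 158, Add(55, 158))), Add(55, 137)) = Add(Add(-15840, Mul(2, 158, 213)), 192) = Add(Add(-15840, 67308), 192) = Add(51468, 192) = 51660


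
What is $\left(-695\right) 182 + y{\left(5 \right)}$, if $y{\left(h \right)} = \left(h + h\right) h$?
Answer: $-126440$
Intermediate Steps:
$y{\left(h \right)} = 2 h^{2}$ ($y{\left(h \right)} = 2 h h = 2 h^{2}$)
$\left(-695\right) 182 + y{\left(5 \right)} = \left(-695\right) 182 + 2 \cdot 5^{2} = -126490 + 2 \cdot 25 = -126490 + 50 = -126440$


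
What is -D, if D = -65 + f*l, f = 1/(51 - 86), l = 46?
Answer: 2321/35 ≈ 66.314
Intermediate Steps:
f = -1/35 (f = 1/(-35) = -1/35 ≈ -0.028571)
D = -2321/35 (D = -65 - 1/35*46 = -65 - 46/35 = -2321/35 ≈ -66.314)
-D = -1*(-2321/35) = 2321/35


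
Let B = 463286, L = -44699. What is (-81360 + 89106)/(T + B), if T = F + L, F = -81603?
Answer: 1291/56164 ≈ 0.022986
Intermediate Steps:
T = -126302 (T = -81603 - 44699 = -126302)
(-81360 + 89106)/(T + B) = (-81360 + 89106)/(-126302 + 463286) = 7746/336984 = 7746*(1/336984) = 1291/56164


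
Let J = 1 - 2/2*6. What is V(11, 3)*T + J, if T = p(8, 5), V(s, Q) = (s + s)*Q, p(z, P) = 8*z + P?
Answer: 4549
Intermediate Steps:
p(z, P) = P + 8*z
V(s, Q) = 2*Q*s (V(s, Q) = (2*s)*Q = 2*Q*s)
J = -5 (J = 1 - 2*½*6 = 1 - 1*6 = 1 - 6 = -5)
T = 69 (T = 5 + 8*8 = 5 + 64 = 69)
V(11, 3)*T + J = (2*3*11)*69 - 5 = 66*69 - 5 = 4554 - 5 = 4549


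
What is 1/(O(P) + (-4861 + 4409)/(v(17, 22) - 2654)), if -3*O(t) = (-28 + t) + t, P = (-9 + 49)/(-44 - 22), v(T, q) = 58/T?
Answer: 371745/3683213 ≈ 0.10093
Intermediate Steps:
P = -20/33 (P = 40/(-66) = 40*(-1/66) = -20/33 ≈ -0.60606)
O(t) = 28/3 - 2*t/3 (O(t) = -((-28 + t) + t)/3 = -(-28 + 2*t)/3 = 28/3 - 2*t/3)
1/(O(P) + (-4861 + 4409)/(v(17, 22) - 2654)) = 1/((28/3 - 2/3*(-20/33)) + (-4861 + 4409)/(58/17 - 2654)) = 1/((28/3 + 40/99) - 452/(58*(1/17) - 2654)) = 1/(964/99 - 452/(58/17 - 2654)) = 1/(964/99 - 452/(-45060/17)) = 1/(964/99 - 452*(-17/45060)) = 1/(964/99 + 1921/11265) = 1/(3683213/371745) = 371745/3683213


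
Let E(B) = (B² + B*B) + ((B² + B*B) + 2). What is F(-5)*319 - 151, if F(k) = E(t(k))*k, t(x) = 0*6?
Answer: -3341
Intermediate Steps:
t(x) = 0
E(B) = 2 + 4*B² (E(B) = (B² + B²) + ((B² + B²) + 2) = 2*B² + (2*B² + 2) = 2*B² + (2 + 2*B²) = 2 + 4*B²)
F(k) = 2*k (F(k) = (2 + 4*0²)*k = (2 + 4*0)*k = (2 + 0)*k = 2*k)
F(-5)*319 - 151 = (2*(-5))*319 - 151 = -10*319 - 151 = -3190 - 151 = -3341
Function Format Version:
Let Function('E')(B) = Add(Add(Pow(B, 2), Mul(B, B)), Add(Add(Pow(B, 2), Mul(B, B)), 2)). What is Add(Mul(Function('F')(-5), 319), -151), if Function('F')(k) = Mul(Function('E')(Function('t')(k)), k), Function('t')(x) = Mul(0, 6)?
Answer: -3341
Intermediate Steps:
Function('t')(x) = 0
Function('E')(B) = Add(2, Mul(4, Pow(B, 2))) (Function('E')(B) = Add(Add(Pow(B, 2), Pow(B, 2)), Add(Add(Pow(B, 2), Pow(B, 2)), 2)) = Add(Mul(2, Pow(B, 2)), Add(Mul(2, Pow(B, 2)), 2)) = Add(Mul(2, Pow(B, 2)), Add(2, Mul(2, Pow(B, 2)))) = Add(2, Mul(4, Pow(B, 2))))
Function('F')(k) = Mul(2, k) (Function('F')(k) = Mul(Add(2, Mul(4, Pow(0, 2))), k) = Mul(Add(2, Mul(4, 0)), k) = Mul(Add(2, 0), k) = Mul(2, k))
Add(Mul(Function('F')(-5), 319), -151) = Add(Mul(Mul(2, -5), 319), -151) = Add(Mul(-10, 319), -151) = Add(-3190, -151) = -3341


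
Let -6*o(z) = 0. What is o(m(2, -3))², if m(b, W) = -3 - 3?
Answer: 0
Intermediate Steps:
m(b, W) = -6
o(z) = 0 (o(z) = -⅙*0 = 0)
o(m(2, -3))² = 0² = 0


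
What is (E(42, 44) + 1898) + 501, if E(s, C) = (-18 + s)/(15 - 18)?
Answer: 2391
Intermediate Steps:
E(s, C) = 6 - s/3 (E(s, C) = (-18 + s)/(-3) = (-18 + s)*(-⅓) = 6 - s/3)
(E(42, 44) + 1898) + 501 = ((6 - ⅓*42) + 1898) + 501 = ((6 - 14) + 1898) + 501 = (-8 + 1898) + 501 = 1890 + 501 = 2391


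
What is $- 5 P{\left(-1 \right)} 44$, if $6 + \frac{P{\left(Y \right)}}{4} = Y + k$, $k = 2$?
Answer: $4400$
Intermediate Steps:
$P{\left(Y \right)} = -16 + 4 Y$ ($P{\left(Y \right)} = -24 + 4 \left(Y + 2\right) = -24 + 4 \left(2 + Y\right) = -24 + \left(8 + 4 Y\right) = -16 + 4 Y$)
$- 5 P{\left(-1 \right)} 44 = - 5 \left(-16 + 4 \left(-1\right)\right) 44 = - 5 \left(-16 - 4\right) 44 = \left(-5\right) \left(-20\right) 44 = 100 \cdot 44 = 4400$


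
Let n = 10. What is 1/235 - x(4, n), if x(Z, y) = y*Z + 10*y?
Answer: -32899/235 ≈ -140.00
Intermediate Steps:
x(Z, y) = 10*y + Z*y (x(Z, y) = Z*y + 10*y = 10*y + Z*y)
1/235 - x(4, n) = 1/235 - 10*(10 + 4) = 1/235 - 10*14 = 1/235 - 1*140 = 1/235 - 140 = -32899/235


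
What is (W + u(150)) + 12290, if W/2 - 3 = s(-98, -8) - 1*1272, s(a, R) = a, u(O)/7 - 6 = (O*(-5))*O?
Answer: -777902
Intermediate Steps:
u(O) = 42 - 35*O**2 (u(O) = 42 + 7*((O*(-5))*O) = 42 + 7*((-5*O)*O) = 42 + 7*(-5*O**2) = 42 - 35*O**2)
W = -2734 (W = 6 + 2*(-98 - 1*1272) = 6 + 2*(-98 - 1272) = 6 + 2*(-1370) = 6 - 2740 = -2734)
(W + u(150)) + 12290 = (-2734 + (42 - 35*150**2)) + 12290 = (-2734 + (42 - 35*22500)) + 12290 = (-2734 + (42 - 787500)) + 12290 = (-2734 - 787458) + 12290 = -790192 + 12290 = -777902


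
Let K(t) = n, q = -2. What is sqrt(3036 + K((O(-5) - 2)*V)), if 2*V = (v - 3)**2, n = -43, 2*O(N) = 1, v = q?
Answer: sqrt(2993) ≈ 54.708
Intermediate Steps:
v = -2
O(N) = 1/2 (O(N) = (1/2)*1 = 1/2)
V = 25/2 (V = (-2 - 3)**2/2 = (1/2)*(-5)**2 = (1/2)*25 = 25/2 ≈ 12.500)
K(t) = -43
sqrt(3036 + K((O(-5) - 2)*V)) = sqrt(3036 - 43) = sqrt(2993)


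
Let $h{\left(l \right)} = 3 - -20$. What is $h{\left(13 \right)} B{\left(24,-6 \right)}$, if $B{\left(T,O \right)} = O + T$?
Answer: $414$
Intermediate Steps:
$h{\left(l \right)} = 23$ ($h{\left(l \right)} = 3 + 20 = 23$)
$h{\left(13 \right)} B{\left(24,-6 \right)} = 23 \left(-6 + 24\right) = 23 \cdot 18 = 414$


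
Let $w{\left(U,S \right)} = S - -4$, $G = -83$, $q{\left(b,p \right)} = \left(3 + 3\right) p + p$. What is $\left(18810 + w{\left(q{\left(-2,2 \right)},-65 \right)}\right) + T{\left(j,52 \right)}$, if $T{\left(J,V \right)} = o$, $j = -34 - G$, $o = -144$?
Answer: $18605$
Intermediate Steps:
$q{\left(b,p \right)} = 7 p$ ($q{\left(b,p \right)} = 6 p + p = 7 p$)
$j = 49$ ($j = -34 - -83 = -34 + 83 = 49$)
$w{\left(U,S \right)} = 4 + S$ ($w{\left(U,S \right)} = S + 4 = 4 + S$)
$T{\left(J,V \right)} = -144$
$\left(18810 + w{\left(q{\left(-2,2 \right)},-65 \right)}\right) + T{\left(j,52 \right)} = \left(18810 + \left(4 - 65\right)\right) - 144 = \left(18810 - 61\right) - 144 = 18749 - 144 = 18605$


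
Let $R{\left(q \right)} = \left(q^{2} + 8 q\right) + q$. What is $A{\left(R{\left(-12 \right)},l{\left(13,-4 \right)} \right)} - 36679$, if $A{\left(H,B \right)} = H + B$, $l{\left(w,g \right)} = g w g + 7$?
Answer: $-36428$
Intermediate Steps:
$l{\left(w,g \right)} = 7 + w g^{2}$ ($l{\left(w,g \right)} = w g^{2} + 7 = 7 + w g^{2}$)
$R{\left(q \right)} = q^{2} + 9 q$
$A{\left(H,B \right)} = B + H$
$A{\left(R{\left(-12 \right)},l{\left(13,-4 \right)} \right)} - 36679 = \left(\left(7 + 13 \left(-4\right)^{2}\right) - 12 \left(9 - 12\right)\right) - 36679 = \left(\left(7 + 13 \cdot 16\right) - -36\right) - 36679 = \left(\left(7 + 208\right) + 36\right) - 36679 = \left(215 + 36\right) - 36679 = 251 - 36679 = -36428$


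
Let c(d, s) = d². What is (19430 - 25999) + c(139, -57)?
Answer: 12752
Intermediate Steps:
(19430 - 25999) + c(139, -57) = (19430 - 25999) + 139² = -6569 + 19321 = 12752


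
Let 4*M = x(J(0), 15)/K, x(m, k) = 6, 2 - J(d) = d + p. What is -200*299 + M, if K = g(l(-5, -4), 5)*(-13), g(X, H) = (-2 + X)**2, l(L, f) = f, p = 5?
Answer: -18657601/312 ≈ -59800.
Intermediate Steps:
J(d) = -3 - d (J(d) = 2 - (d + 5) = 2 - (5 + d) = 2 + (-5 - d) = -3 - d)
K = -468 (K = (-2 - 4)**2*(-13) = (-6)**2*(-13) = 36*(-13) = -468)
M = -1/312 (M = (6/(-468))/4 = (6*(-1/468))/4 = (1/4)*(-1/78) = -1/312 ≈ -0.0032051)
-200*299 + M = -200*299 - 1/312 = -59800 - 1/312 = -18657601/312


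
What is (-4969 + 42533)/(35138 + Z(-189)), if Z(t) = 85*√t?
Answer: 1319923832/1236044569 - 9578820*I*√21/1236044569 ≈ 1.0679 - 0.035513*I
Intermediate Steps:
(-4969 + 42533)/(35138 + Z(-189)) = (-4969 + 42533)/(35138 + 85*√(-189)) = 37564/(35138 + 85*(3*I*√21)) = 37564/(35138 + 255*I*√21)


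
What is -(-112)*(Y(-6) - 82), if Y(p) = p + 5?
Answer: -9296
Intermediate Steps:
Y(p) = 5 + p
-(-112)*(Y(-6) - 82) = -(-112)*((5 - 6) - 82) = -(-112)*(-1 - 82) = -(-112)*(-83) = -1*9296 = -9296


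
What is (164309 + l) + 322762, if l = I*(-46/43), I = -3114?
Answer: 21087297/43 ≈ 4.9040e+5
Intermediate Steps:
l = 143244/43 (l = -(-143244)/43 = -3114*(-46/43) = 143244/43 ≈ 3331.3)
(164309 + l) + 322762 = (164309 + 143244/43) + 322762 = 7208531/43 + 322762 = 21087297/43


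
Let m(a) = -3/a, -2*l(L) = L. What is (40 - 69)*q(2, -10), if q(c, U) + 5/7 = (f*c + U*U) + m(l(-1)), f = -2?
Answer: -18125/7 ≈ -2589.3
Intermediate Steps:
l(L) = -L/2
q(c, U) = -47/7 + U² - 2*c (q(c, U) = -5/7 + ((-2*c + U*U) - 3/((-½*(-1)))) = -5/7 + ((-2*c + U²) - 3/½) = -5/7 + ((U² - 2*c) - 3*2) = -5/7 + ((U² - 2*c) - 6) = -5/7 + (-6 + U² - 2*c) = -47/7 + U² - 2*c)
(40 - 69)*q(2, -10) = (40 - 69)*(-47/7 + (-10)² - 2*2) = -29*(-47/7 + 100 - 4) = -29*625/7 = -18125/7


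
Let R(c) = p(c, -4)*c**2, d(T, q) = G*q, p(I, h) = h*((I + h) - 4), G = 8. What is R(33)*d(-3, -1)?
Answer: 871200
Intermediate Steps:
p(I, h) = h*(-4 + I + h)
d(T, q) = 8*q
R(c) = c**2*(32 - 4*c) (R(c) = (-4*(-4 + c - 4))*c**2 = (-4*(-8 + c))*c**2 = (32 - 4*c)*c**2 = c**2*(32 - 4*c))
R(33)*d(-3, -1) = (4*33**2*(8 - 1*33))*(8*(-1)) = (4*1089*(8 - 33))*(-8) = (4*1089*(-25))*(-8) = -108900*(-8) = 871200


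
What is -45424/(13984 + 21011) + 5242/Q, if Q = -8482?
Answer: -284365079/148413795 ≈ -1.9160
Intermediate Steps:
-45424/(13984 + 21011) + 5242/Q = -45424/(13984 + 21011) + 5242/(-8482) = -45424/34995 + 5242*(-1/8482) = -45424*1/34995 - 2621/4241 = -45424/34995 - 2621/4241 = -284365079/148413795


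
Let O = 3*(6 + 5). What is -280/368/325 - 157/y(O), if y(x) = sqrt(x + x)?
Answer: -7/2990 - 157*sqrt(66)/66 ≈ -19.328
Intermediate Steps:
O = 33 (O = 3*11 = 33)
y(x) = sqrt(2)*sqrt(x) (y(x) = sqrt(2*x) = sqrt(2)*sqrt(x))
-280/368/325 - 157/y(O) = -280/368/325 - 157*sqrt(66)/66 = -280*1/368*(1/325) - 157*sqrt(66)/66 = -35/46*1/325 - 157*sqrt(66)/66 = -7/2990 - 157*sqrt(66)/66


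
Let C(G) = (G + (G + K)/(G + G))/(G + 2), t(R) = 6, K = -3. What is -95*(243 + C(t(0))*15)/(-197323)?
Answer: 774345/6314336 ≈ 0.12263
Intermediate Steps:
C(G) = (G + (-3 + G)/(2*G))/(2 + G) (C(G) = (G + (G - 3)/(G + G))/(G + 2) = (G + (-3 + G)/((2*G)))/(2 + G) = (G + (-3 + G)*(1/(2*G)))/(2 + G) = (G + (-3 + G)/(2*G))/(2 + G))
-95*(243 + C(t(0))*15)/(-197323) = -95*(243 + ((1/2)*(-3 + 6 + 2*6**2)/(6*(2 + 6)))*15)/(-197323) = -95*(243 + ((1/2)*(1/6)*(-3 + 6 + 2*36)/8)*15)*(-1/197323) = -95*(243 + ((1/2)*(1/6)*(1/8)*(-3 + 6 + 72))*15)*(-1/197323) = -95*(243 + ((1/2)*(1/6)*(1/8)*75)*15)*(-1/197323) = -95*(243 + (25/32)*15)*(-1/197323) = -95*(243 + 375/32)*(-1/197323) = -95*8151/32*(-1/197323) = -774345/32*(-1/197323) = 774345/6314336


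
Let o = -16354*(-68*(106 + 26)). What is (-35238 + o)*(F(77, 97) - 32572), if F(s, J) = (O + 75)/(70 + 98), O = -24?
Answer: -133844639278995/28 ≈ -4.7802e+12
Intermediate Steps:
F(s, J) = 17/56 (F(s, J) = (-24 + 75)/(70 + 98) = 51/168 = 51*(1/168) = 17/56)
o = 146793504 (o = -16354*(-68*132) = -16354/(1/(-8976)) = -16354/(-1/8976) = -16354*(-8976) = 146793504)
(-35238 + o)*(F(77, 97) - 32572) = (-35238 + 146793504)*(17/56 - 32572) = 146758266*(-1824015/56) = -133844639278995/28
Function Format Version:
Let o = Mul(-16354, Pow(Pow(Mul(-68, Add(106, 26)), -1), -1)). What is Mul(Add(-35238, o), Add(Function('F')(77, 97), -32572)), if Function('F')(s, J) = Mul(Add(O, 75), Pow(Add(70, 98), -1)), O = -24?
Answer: Rational(-133844639278995, 28) ≈ -4.7802e+12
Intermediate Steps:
Function('F')(s, J) = Rational(17, 56) (Function('F')(s, J) = Mul(Add(-24, 75), Pow(Add(70, 98), -1)) = Mul(51, Pow(168, -1)) = Mul(51, Rational(1, 168)) = Rational(17, 56))
o = 146793504 (o = Mul(-16354, Pow(Pow(Mul(-68, 132), -1), -1)) = Mul(-16354, Pow(Pow(-8976, -1), -1)) = Mul(-16354, Pow(Rational(-1, 8976), -1)) = Mul(-16354, -8976) = 146793504)
Mul(Add(-35238, o), Add(Function('F')(77, 97), -32572)) = Mul(Add(-35238, 146793504), Add(Rational(17, 56), -32572)) = Mul(146758266, Rational(-1824015, 56)) = Rational(-133844639278995, 28)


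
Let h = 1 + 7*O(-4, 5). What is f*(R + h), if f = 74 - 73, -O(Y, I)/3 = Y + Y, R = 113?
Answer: 282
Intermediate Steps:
O(Y, I) = -6*Y (O(Y, I) = -3*(Y + Y) = -6*Y)
h = 169 (h = 1 + 7*(-6*(-4)) = 1 + 7*24 = 1 + 168 = 169)
f = 1
f*(R + h) = 1*(113 + 169) = 1*282 = 282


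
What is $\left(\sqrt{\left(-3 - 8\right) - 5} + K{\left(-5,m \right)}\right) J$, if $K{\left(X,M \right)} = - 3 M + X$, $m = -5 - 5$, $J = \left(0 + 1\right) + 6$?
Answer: $175 + 28 i \approx 175.0 + 28.0 i$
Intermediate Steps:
$J = 7$ ($J = 1 + 6 = 7$)
$m = -10$ ($m = -5 - 5 = -10$)
$K{\left(X,M \right)} = X - 3 M$
$\left(\sqrt{\left(-3 - 8\right) - 5} + K{\left(-5,m \right)}\right) J = \left(\sqrt{\left(-3 - 8\right) - 5} - -25\right) 7 = \left(\sqrt{\left(-3 - 8\right) - 5} + \left(-5 + 30\right)\right) 7 = \left(\sqrt{-11 - 5} + 25\right) 7 = \left(\sqrt{-16} + 25\right) 7 = \left(4 i + 25\right) 7 = \left(25 + 4 i\right) 7 = 175 + 28 i$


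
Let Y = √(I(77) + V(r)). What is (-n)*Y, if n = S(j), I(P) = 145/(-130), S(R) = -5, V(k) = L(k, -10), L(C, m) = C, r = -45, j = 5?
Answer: 5*I*√31174/26 ≈ 33.954*I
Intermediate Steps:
V(k) = k
I(P) = -29/26 (I(P) = 145*(-1/130) = -29/26)
n = -5
Y = I*√31174/26 (Y = √(-29/26 - 45) = √(-1199/26) = I*√31174/26 ≈ 6.7908*I)
(-n)*Y = (-1*(-5))*(I*√31174/26) = 5*(I*√31174/26) = 5*I*√31174/26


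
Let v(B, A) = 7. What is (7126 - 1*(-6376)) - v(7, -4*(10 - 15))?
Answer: 13495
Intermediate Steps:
(7126 - 1*(-6376)) - v(7, -4*(10 - 15)) = (7126 - 1*(-6376)) - 1*7 = (7126 + 6376) - 7 = 13502 - 7 = 13495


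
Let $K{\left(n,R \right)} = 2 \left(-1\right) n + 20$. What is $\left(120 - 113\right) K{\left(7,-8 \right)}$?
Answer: $42$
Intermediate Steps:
$K{\left(n,R \right)} = 20 - 2 n$ ($K{\left(n,R \right)} = - 2 n + 20 = 20 - 2 n$)
$\left(120 - 113\right) K{\left(7,-8 \right)} = \left(120 - 113\right) \left(20 - 14\right) = 7 \left(20 - 14\right) = 7 \cdot 6 = 42$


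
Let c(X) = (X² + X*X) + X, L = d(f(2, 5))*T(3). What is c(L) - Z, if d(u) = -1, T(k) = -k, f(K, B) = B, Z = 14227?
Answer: -14206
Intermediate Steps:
L = 3 (L = -(-1)*3 = -1*(-3) = 3)
c(X) = X + 2*X² (c(X) = (X² + X²) + X = 2*X² + X = X + 2*X²)
c(L) - Z = 3*(1 + 2*3) - 1*14227 = 3*(1 + 6) - 14227 = 3*7 - 14227 = 21 - 14227 = -14206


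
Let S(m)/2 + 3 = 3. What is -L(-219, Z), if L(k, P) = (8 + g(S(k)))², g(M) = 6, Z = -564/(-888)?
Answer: -196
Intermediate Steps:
S(m) = 0 (S(m) = -6 + 2*3 = -6 + 6 = 0)
Z = 47/74 (Z = -564*(-1/888) = 47/74 ≈ 0.63513)
L(k, P) = 196 (L(k, P) = (8 + 6)² = 14² = 196)
-L(-219, Z) = -1*196 = -196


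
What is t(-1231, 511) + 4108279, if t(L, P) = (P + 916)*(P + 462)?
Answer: 5496750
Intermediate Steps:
t(L, P) = (462 + P)*(916 + P) (t(L, P) = (916 + P)*(462 + P) = (462 + P)*(916 + P))
t(-1231, 511) + 4108279 = (423192 + 511**2 + 1378*511) + 4108279 = (423192 + 261121 + 704158) + 4108279 = 1388471 + 4108279 = 5496750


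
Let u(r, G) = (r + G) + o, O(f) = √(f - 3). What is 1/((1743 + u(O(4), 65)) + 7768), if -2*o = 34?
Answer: 1/9560 ≈ 0.00010460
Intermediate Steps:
o = -17 (o = -½*34 = -17)
O(f) = √(-3 + f)
u(r, G) = -17 + G + r (u(r, G) = (r + G) - 17 = (G + r) - 17 = -17 + G + r)
1/((1743 + u(O(4), 65)) + 7768) = 1/((1743 + (-17 + 65 + √(-3 + 4))) + 7768) = 1/((1743 + (-17 + 65 + √1)) + 7768) = 1/((1743 + (-17 + 65 + 1)) + 7768) = 1/((1743 + 49) + 7768) = 1/(1792 + 7768) = 1/9560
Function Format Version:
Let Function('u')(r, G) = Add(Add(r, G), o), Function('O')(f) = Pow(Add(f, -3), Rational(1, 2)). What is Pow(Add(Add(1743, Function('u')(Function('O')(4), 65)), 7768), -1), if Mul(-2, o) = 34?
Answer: Rational(1, 9560) ≈ 0.00010460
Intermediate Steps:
o = -17 (o = Mul(Rational(-1, 2), 34) = -17)
Function('O')(f) = Pow(Add(-3, f), Rational(1, 2))
Function('u')(r, G) = Add(-17, G, r) (Function('u')(r, G) = Add(Add(r, G), -17) = Add(Add(G, r), -17) = Add(-17, G, r))
Pow(Add(Add(1743, Function('u')(Function('O')(4), 65)), 7768), -1) = Pow(Add(Add(1743, Add(-17, 65, Pow(Add(-3, 4), Rational(1, 2)))), 7768), -1) = Pow(Add(Add(1743, Add(-17, 65, Pow(1, Rational(1, 2)))), 7768), -1) = Pow(Add(Add(1743, Add(-17, 65, 1)), 7768), -1) = Pow(Add(Add(1743, 49), 7768), -1) = Pow(Add(1792, 7768), -1) = Pow(9560, -1) = Rational(1, 9560)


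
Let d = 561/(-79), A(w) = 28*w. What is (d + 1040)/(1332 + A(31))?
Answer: 81599/173800 ≈ 0.46950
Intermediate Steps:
d = -561/79 (d = 561*(-1/79) = -561/79 ≈ -7.1013)
(d + 1040)/(1332 + A(31)) = (-561/79 + 1040)/(1332 + 28*31) = 81599/(79*(1332 + 868)) = (81599/79)/2200 = (81599/79)*(1/2200) = 81599/173800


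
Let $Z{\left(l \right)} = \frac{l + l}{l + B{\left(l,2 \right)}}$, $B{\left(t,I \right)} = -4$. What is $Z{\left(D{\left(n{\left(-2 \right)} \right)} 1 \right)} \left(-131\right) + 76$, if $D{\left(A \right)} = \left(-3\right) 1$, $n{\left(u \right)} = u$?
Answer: $- \frac{254}{7} \approx -36.286$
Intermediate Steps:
$D{\left(A \right)} = -3$
$Z{\left(l \right)} = \frac{2 l}{-4 + l}$ ($Z{\left(l \right)} = \frac{l + l}{l - 4} = \frac{2 l}{-4 + l}$)
$Z{\left(D{\left(n{\left(-2 \right)} \right)} 1 \right)} \left(-131\right) + 76 = \frac{2 \left(\left(-3\right) 1\right)}{-4 - 3} \left(-131\right) + 76 = 2 \left(-3\right) \frac{1}{-4 - 3} \left(-131\right) + 76 = 2 \left(-3\right) \frac{1}{-7} \left(-131\right) + 76 = 2 \left(-3\right) \left(- \frac{1}{7}\right) \left(-131\right) + 76 = \frac{6}{7} \left(-131\right) + 76 = - \frac{786}{7} + 76 = - \frac{254}{7}$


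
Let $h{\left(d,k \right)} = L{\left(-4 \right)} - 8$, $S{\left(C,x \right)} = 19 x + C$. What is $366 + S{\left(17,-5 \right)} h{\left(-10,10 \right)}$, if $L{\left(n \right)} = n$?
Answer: $1302$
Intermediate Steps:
$S{\left(C,x \right)} = C + 19 x$
$h{\left(d,k \right)} = -12$ ($h{\left(d,k \right)} = -4 - 8 = -12$)
$366 + S{\left(17,-5 \right)} h{\left(-10,10 \right)} = 366 + \left(17 + 19 \left(-5\right)\right) \left(-12\right) = 366 + \left(17 - 95\right) \left(-12\right) = 366 - -936 = 366 + 936 = 1302$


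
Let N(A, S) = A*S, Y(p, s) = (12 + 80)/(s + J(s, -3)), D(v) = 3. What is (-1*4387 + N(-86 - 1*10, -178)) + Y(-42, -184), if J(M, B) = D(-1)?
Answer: 2298789/181 ≈ 12700.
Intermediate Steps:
J(M, B) = 3
Y(p, s) = 92/(3 + s) (Y(p, s) = (12 + 80)/(s + 3) = 92/(3 + s))
(-1*4387 + N(-86 - 1*10, -178)) + Y(-42, -184) = (-1*4387 + (-86 - 1*10)*(-178)) + 92/(3 - 184) = (-4387 + (-86 - 10)*(-178)) + 92/(-181) = (-4387 - 96*(-178)) + 92*(-1/181) = (-4387 + 17088) - 92/181 = 12701 - 92/181 = 2298789/181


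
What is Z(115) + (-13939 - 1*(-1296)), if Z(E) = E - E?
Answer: -12643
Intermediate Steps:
Z(E) = 0
Z(115) + (-13939 - 1*(-1296)) = 0 + (-13939 - 1*(-1296)) = 0 + (-13939 + 1296) = 0 - 12643 = -12643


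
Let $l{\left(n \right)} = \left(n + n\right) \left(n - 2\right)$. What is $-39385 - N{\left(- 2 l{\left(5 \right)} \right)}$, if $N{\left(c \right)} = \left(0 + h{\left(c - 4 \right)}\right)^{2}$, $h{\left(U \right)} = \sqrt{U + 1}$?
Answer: $-39322$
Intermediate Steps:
$h{\left(U \right)} = \sqrt{1 + U}$
$l{\left(n \right)} = 2 n \left(-2 + n\right)$
$N{\left(c \right)} = -3 + c$ ($N{\left(c \right)} = \left(0 + \sqrt{1 + \left(c - 4\right)}\right)^{2} = \left(0 + \sqrt{1 + \left(-4 + c\right)}\right)^{2} = \left(0 + \sqrt{-3 + c}\right)^{2} = \left(\sqrt{-3 + c}\right)^{2} = -3 + c$)
$-39385 - N{\left(- 2 l{\left(5 \right)} \right)} = -39385 - \left(-3 - 2 \cdot 2 \cdot 5 \left(-2 + 5\right)\right) = -39385 - \left(-3 - 2 \cdot 2 \cdot 5 \cdot 3\right) = -39385 - \left(-3 - 60\right) = -39385 - -63 = -39385 + 63 = -39322$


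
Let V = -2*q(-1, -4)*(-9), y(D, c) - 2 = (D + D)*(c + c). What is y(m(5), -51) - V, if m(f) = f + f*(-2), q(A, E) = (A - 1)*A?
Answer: 986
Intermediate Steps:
q(A, E) = A*(-1 + A) (q(A, E) = (-1 + A)*A = A*(-1 + A))
m(f) = -f (m(f) = f - 2*f = -f)
y(D, c) = 2 + 4*D*c (y(D, c) = 2 + (D + D)*(c + c) = 2 + (2*D)*(2*c) = 2 + 4*D*c)
V = 36 (V = -(-2)*(-1 - 1)*(-9) = -(-2)*(-2)*(-9) = -2*2*(-9) = -4*(-9) = 36)
y(m(5), -51) - V = (2 + 4*(-1*5)*(-51)) - 1*36 = (2 + 4*(-5)*(-51)) - 36 = (2 + 1020) - 36 = 1022 - 36 = 986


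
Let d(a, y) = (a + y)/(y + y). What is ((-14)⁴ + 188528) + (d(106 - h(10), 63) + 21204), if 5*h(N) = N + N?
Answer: 10422271/42 ≈ 2.4815e+5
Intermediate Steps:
h(N) = 2*N/5 (h(N) = (N + N)/5 = (2*N)/5 = 2*N/5)
d(a, y) = (a + y)/(2*y) (d(a, y) = (a + y)/((2*y)) = (a + y)*(1/(2*y)) = (a + y)/(2*y))
((-14)⁴ + 188528) + (d(106 - h(10), 63) + 21204) = ((-14)⁴ + 188528) + ((½)*((106 - 2*10/5) + 63)/63 + 21204) = (38416 + 188528) + ((½)*(1/63)*((106 - 1*4) + 63) + 21204) = 226944 + ((½)*(1/63)*((106 - 4) + 63) + 21204) = 226944 + ((½)*(1/63)*(102 + 63) + 21204) = 226944 + ((½)*(1/63)*165 + 21204) = 226944 + (55/42 + 21204) = 226944 + 890623/42 = 10422271/42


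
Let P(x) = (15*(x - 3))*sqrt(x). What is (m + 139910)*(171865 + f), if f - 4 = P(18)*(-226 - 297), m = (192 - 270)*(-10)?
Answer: 24180249610 - 49667087250*sqrt(2) ≈ -4.6060e+10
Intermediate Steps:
P(x) = sqrt(x)*(-45 + 15*x) (P(x) = (15*(-3 + x))*sqrt(x) = (-45 + 15*x)*sqrt(x) = sqrt(x)*(-45 + 15*x))
m = 780 (m = -78*(-10) = 780)
f = 4 - 353025*sqrt(2) (f = 4 + (15*sqrt(18)*(-3 + 18))*(-226 - 297) = 4 + (15*(3*sqrt(2))*15)*(-523) = 4 + (675*sqrt(2))*(-523) = 4 - 353025*sqrt(2) ≈ -4.9925e+5)
(m + 139910)*(171865 + f) = (780 + 139910)*(171865 + (4 - 353025*sqrt(2))) = 140690*(171869 - 353025*sqrt(2)) = 24180249610 - 49667087250*sqrt(2)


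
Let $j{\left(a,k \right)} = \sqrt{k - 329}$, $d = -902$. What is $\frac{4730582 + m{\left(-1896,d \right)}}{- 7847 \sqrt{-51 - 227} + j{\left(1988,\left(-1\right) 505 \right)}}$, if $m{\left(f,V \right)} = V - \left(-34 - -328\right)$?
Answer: $\frac{4729386 i}{- \sqrt{834} + 7847 \sqrt{278}} \approx 36.156 i$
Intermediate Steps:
$j{\left(a,k \right)} = \sqrt{-329 + k}$
$m{\left(f,V \right)} = -294 + V$ ($m{\left(f,V \right)} = V - \left(-34 + 328\right) = V - 294 = -294 + V$)
$\frac{4730582 + m{\left(-1896,d \right)}}{- 7847 \sqrt{-51 - 227} + j{\left(1988,\left(-1\right) 505 \right)}} = \frac{4730582 - 1196}{- 7847 \sqrt{-51 - 227} + \sqrt{-329 - 505}} = \frac{4730582 - 1196}{- 7847 \sqrt{-278} + \sqrt{-329 - 505}} = \frac{4729386}{- 7847 i \sqrt{278} + \sqrt{-834}} = \frac{4729386}{- 7847 i \sqrt{278} + i \sqrt{834}} = \frac{4729386}{i \sqrt{834} - 7847 i \sqrt{278}}$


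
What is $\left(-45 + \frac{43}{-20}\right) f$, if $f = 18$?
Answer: $- \frac{8487}{10} \approx -848.7$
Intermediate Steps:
$\left(-45 + \frac{43}{-20}\right) f = \left(-45 + \frac{43}{-20}\right) 18 = \left(-45 + 43 \left(- \frac{1}{20}\right)\right) 18 = \left(-45 - \frac{43}{20}\right) 18 = \left(- \frac{943}{20}\right) 18 = - \frac{8487}{10}$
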